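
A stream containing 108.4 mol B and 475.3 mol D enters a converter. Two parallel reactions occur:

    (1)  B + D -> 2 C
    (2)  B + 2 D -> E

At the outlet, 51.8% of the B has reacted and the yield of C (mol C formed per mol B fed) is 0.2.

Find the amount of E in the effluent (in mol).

45.3 mol

Yield of C: 2ξ₁ / 108.4 = 0.2 → ξ₁ = 10.84 mol.
Conversion of B: 1ξ₁ + 1ξ₂ = 0.518 × 108.4 = 56.15 → ξ₂ = 45.31 mol.
Outlet amounts (n = n₀ + Σ ν·ξ):
  B: 108.4 − 1(10.84) − 1(45.31) = 52.25
  D: 475.3 − 1(10.84) − 2(45.31) = 373.8
  C: 0 + 2(10.84) = 21.68
  E: 0 + 1(45.31) = 45.31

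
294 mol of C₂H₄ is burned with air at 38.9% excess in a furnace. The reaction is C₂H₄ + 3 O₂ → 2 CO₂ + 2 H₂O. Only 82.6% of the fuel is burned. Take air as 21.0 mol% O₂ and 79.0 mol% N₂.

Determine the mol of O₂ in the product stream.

497 mol

Stoichiometric O₂ = 3 × 294 = 882 mol; O₂ fed = 882 × 1.389 = 1225 mol.
N₂ fed = 1225 × 79/21 = 4609 mol.
Fuel reacted = 0.826 × 294 → ξ = 242.8 mol.
Outlet (n = n₀ + ν ξ):
  C₂H₄: 294 − 1(242.8) = 51.16
  O₂: 1225 − 3(242.8) = 496.6
  N₂: 4609 (inert)
  CO₂: 0 + 2(242.8) = 485.7
  H₂O: 0 + 2(242.8) = 485.7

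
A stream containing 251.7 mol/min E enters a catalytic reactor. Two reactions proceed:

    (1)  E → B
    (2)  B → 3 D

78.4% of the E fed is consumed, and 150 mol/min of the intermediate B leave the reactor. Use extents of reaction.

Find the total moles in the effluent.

Conversion of E: E consumed = 1ξ₁ = 0.784 × 251.7 → ξ₁ = 197.3 mol/min.
B balance: n_B = 0 + 1ξ₁ − 1ξ₂ = 150 → ξ₂ = (1·197.3 − 150)/1 = 47.33 mol/min.
Outlet amounts (n = n₀ + Σ ν·ξ):
  E: 251.7 − 1(197.3) = 54.37
  B: 0 + 1(197.3) − 1(47.33) = 150
  D: 0 + 3(47.33) = 142
Total out = 54.37 + 150 + 142 = 346.4 mol/min.

346 mol/min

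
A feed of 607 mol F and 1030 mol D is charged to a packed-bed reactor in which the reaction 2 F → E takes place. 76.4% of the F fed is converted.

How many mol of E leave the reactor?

232 mol

F reacted = 0.764 × 607 = 463.7 mol; ν_F = −2, so ξ = 463.7/2 = 231.9 mol.
Outlet amounts (n = n₀ + ν ξ):
  F: 607 − 2(231.9) = 143.3
  E: 0 + 1(231.9) = 231.9
  D: 1030 (inert)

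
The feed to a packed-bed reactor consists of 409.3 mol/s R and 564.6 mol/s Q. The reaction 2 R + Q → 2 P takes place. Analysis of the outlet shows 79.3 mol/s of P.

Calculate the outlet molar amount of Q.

525 mol/s

For P: n = n₀ + 2ξ → 79.3 = 0 + 2ξ, giving ξ = 39.65 mol/s.
Outlet amounts (n = n₀ + ν ξ):
  R: 409.3 − 2(39.65) = 330
  Q: 564.6 − 1(39.65) = 525
  P: 0 + 2(39.65) = 79.3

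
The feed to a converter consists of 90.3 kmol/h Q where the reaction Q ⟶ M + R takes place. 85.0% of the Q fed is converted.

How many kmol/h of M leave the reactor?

76.8 kmol/h

Q reacted = 0.85 × 90.3 = 76.75 kmol/h; ν_Q = −1, so ξ = 76.75/1 = 76.75 kmol/h.
Outlet amounts (n = n₀ + ν ξ):
  Q: 90.3 − 1(76.75) = 13.55
  M: 0 + 1(76.75) = 76.75
  R: 0 + 1(76.75) = 76.75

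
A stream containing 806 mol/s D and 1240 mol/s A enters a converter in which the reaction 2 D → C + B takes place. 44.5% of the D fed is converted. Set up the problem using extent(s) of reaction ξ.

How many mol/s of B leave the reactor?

D reacted = 0.445 × 806 = 358.7 mol/s; ν_D = −2, so ξ = 358.7/2 = 179.3 mol/s.
Outlet amounts (n = n₀ + ν ξ):
  D: 806 − 2(179.3) = 447.3
  C: 0 + 1(179.3) = 179.3
  B: 0 + 1(179.3) = 179.3
  A: 1240 (inert)

179 mol/s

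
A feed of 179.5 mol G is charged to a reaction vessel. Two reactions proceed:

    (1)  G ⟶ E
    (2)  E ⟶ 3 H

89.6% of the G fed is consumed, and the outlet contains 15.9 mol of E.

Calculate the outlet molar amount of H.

Conversion of G: G consumed = 1ξ₁ = 0.896 × 179.5 → ξ₁ = 160.8 mol.
E balance: n_E = 0 + 1ξ₁ − 1ξ₂ = 15.9 → ξ₂ = (1·160.8 − 15.9)/1 = 144.9 mol.
Outlet amounts (n = n₀ + Σ ν·ξ):
  G: 179.5 − 1(160.8) = 18.67
  E: 0 + 1(160.8) − 1(144.9) = 15.9
  H: 0 + 3(144.9) = 434.8

435 mol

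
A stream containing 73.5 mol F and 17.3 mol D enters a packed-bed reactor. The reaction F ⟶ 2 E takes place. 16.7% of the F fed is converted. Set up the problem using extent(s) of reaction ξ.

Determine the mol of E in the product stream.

24.5 mol

F reacted = 0.167 × 73.5 = 12.27 mol; ν_F = −1, so ξ = 12.27/1 = 12.27 mol.
Outlet amounts (n = n₀ + ν ξ):
  F: 73.5 − 1(12.27) = 61.23
  E: 0 + 2(12.27) = 24.55
  D: 17.3 (inert)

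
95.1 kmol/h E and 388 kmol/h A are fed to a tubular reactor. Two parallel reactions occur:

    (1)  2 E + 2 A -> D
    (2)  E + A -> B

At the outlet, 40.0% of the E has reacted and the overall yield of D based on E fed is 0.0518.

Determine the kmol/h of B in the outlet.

28.2 kmol/h

Yield of D: 1ξ₁ / 95.1 = 0.0518 → ξ₁ = 4.926 kmol/h.
Conversion of E: 2ξ₁ + 1ξ₂ = 0.4 × 95.1 = 38.04 → ξ₂ = 28.19 kmol/h.
Outlet amounts (n = n₀ + Σ ν·ξ):
  E: 95.1 − 2(4.926) − 1(28.19) = 57.06
  A: 388 − 2(4.926) − 1(28.19) = 350
  D: 0 + 1(4.926) = 4.926
  B: 0 + 1(28.19) = 28.19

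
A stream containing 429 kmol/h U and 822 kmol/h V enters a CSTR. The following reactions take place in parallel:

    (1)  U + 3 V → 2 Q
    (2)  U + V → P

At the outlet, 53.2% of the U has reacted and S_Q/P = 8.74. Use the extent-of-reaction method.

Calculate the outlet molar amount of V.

Conversion of U: U consumed = 0.532 × 429 = 228.2 kmol/h = 1ξ₁ + 1ξ₂.
Selectivity: 2ξ₁ / (1ξ₂) = 8.74 → ξ₁ = 4.37 ξ₂.
Substitute: (1·4.37 + 1) ξ₂ = 228.2 → ξ₂ = 42.5 kmol/h, ξ₁ = 185.7 kmol/h.
Outlet amounts (n = n₀ + Σ ν·ξ):
  U: 429 − 1(185.7) − 1(42.5) = 200.8
  V: 822 − 3(185.7) − 1(42.5) = 222.3
  Q: 0 + 2(185.7) = 371.5
  P: 0 + 1(42.5) = 42.5

222 kmol/h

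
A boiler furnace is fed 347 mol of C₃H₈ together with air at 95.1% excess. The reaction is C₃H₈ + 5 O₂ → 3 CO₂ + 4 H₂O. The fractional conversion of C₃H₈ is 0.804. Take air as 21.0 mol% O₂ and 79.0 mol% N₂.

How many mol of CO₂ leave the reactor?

Stoichiometric O₂ = 5 × 347 = 1735 mol; O₂ fed = 1735 × 1.951 = 3385 mol.
N₂ fed = 3385 × 79/21 = 12730 mol.
Fuel reacted = 0.804 × 347 → ξ = 279 mol.
Outlet (n = n₀ + ν ξ):
  C₃H₈: 347 − 1(279) = 68.01
  O₂: 3385 − 5(279) = 1990
  N₂: 12730 (inert)
  CO₂: 0 + 3(279) = 837
  H₂O: 0 + 4(279) = 1116

837 mol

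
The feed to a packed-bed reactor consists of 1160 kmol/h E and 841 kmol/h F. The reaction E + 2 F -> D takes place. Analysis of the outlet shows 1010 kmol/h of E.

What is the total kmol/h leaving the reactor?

For E: n = n₀ − 1ξ → 1010 = 1160 − 1ξ, giving ξ = 150 kmol/h.
Outlet amounts (n = n₀ + ν ξ):
  E: 1160 − 1(150) = 1010
  F: 841 − 2(150) = 541
  D: 0 + 1(150) = 150
Total out = 1010 + 541 + 150 = 1701 kmol/h.

1700 kmol/h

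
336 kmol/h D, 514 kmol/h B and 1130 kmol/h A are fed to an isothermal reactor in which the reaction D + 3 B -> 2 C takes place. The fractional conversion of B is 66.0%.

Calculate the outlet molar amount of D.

B reacted = 0.66 × 514 = 339.2 kmol/h; ν_B = −3, so ξ = 339.2/3 = 113.1 kmol/h.
Outlet amounts (n = n₀ + ν ξ):
  D: 336 − 1(113.1) = 222.9
  B: 514 − 3(113.1) = 174.8
  C: 0 + 2(113.1) = 226.2
  A: 1130 (inert)

223 kmol/h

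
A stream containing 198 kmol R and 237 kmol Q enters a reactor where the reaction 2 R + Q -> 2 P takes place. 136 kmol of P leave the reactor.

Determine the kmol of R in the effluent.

62 kmol

For P: n = n₀ + 2ξ → 136 = 0 + 2ξ, giving ξ = 68 kmol.
Outlet amounts (n = n₀ + ν ξ):
  R: 198 − 2(68) = 62
  Q: 237 − 1(68) = 169
  P: 0 + 2(68) = 136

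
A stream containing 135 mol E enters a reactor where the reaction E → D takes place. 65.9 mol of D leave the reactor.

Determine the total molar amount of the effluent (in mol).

135 mol

For D: n = n₀ + 1ξ → 65.9 = 0 + 1ξ, giving ξ = 65.9 mol.
Outlet amounts (n = n₀ + ν ξ):
  E: 135 − 1(65.9) = 69.1
  D: 0 + 1(65.9) = 65.9
Total out = 69.1 + 65.9 = 135 mol.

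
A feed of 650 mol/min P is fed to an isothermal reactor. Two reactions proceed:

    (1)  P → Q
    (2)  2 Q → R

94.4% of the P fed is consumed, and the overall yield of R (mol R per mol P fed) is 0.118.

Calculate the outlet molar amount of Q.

460 mol/min

Conversion of P: P consumed = 1ξ₁ = 0.944 × 650 → ξ₁ = 613.6 mol/min.
Yield of R: 1ξ₂ / 650 = 0.118 → ξ₂ = 76.7 mol/min.
Outlet amounts (n = n₀ + Σ ν·ξ):
  P: 650 − 1(613.6) = 36.4
  Q: 0 + 1(613.6) − 2(76.7) = 460.2
  R: 0 + 1(76.7) = 76.7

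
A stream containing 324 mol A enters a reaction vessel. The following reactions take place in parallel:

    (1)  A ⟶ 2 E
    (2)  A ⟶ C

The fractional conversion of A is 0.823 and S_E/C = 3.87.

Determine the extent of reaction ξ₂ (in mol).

Conversion of A: A consumed = 0.823 × 324 = 266.7 mol = 1ξ₁ + 1ξ₂.
Selectivity: 2ξ₁ / (1ξ₂) = 3.87 → ξ₁ = 1.935 ξ₂.
Substitute: (1·1.935 + 1) ξ₂ = 266.7 → ξ₂ = 90.85 mol, ξ₁ = 175.8 mol.
Outlet amounts (n = n₀ + Σ ν·ξ):
  A: 324 − 1(175.8) − 1(90.85) = 57.35
  E: 0 + 2(175.8) = 351.6
  C: 0 + 1(90.85) = 90.85

ξ₂ = 90.9 mol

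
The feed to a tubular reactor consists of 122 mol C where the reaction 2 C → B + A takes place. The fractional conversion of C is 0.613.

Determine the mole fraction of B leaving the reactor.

C reacted = 0.613 × 122 = 74.79 mol; ν_C = −2, so ξ = 74.79/2 = 37.39 mol.
Outlet amounts (n = n₀ + ν ξ):
  C: 122 − 2(37.39) = 47.21
  B: 0 + 1(37.39) = 37.39
  A: 0 + 1(37.39) = 37.39
Total out = 122 mol; y_B = 37.39 / 122 = 0.3065.

0.306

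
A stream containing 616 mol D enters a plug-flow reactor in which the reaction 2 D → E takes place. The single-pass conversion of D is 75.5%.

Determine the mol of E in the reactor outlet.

233 mol

D reacted = 0.755 × 616 = 465.1 mol; ν_D = −2, so ξ = 465.1/2 = 232.5 mol.
Outlet amounts (n = n₀ + ν ξ):
  D: 616 − 2(232.5) = 150.9
  E: 0 + 1(232.5) = 232.5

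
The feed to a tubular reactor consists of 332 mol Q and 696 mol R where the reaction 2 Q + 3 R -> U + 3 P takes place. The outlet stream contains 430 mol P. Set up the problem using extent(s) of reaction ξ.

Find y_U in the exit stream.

0.162

For P: n = n₀ + 3ξ → 430 = 0 + 3ξ, giving ξ = 143.3 mol.
Outlet amounts (n = n₀ + ν ξ):
  Q: 332 − 2(143.3) = 45.33
  R: 696 − 3(143.3) = 266
  U: 0 + 1(143.3) = 143.3
  P: 0 + 3(143.3) = 430
Total out = 884.7 mol; y_U = 143.3 / 884.7 = 0.162.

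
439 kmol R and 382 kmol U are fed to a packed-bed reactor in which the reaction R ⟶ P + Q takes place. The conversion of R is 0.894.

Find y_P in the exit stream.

0.323

R reacted = 0.894 × 439 = 392.5 kmol; ν_R = −1, so ξ = 392.5/1 = 392.5 kmol.
Outlet amounts (n = n₀ + ν ξ):
  R: 439 − 1(392.5) = 46.53
  P: 0 + 1(392.5) = 392.5
  Q: 0 + 1(392.5) = 392.5
  U: 382 (inert)
Total out = 1213 kmol; y_P = 392.5 / 1213 = 0.3234.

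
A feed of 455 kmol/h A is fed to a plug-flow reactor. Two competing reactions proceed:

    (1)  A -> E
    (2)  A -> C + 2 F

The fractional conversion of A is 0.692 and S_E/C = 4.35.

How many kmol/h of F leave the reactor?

Conversion of A: A consumed = 0.692 × 455 = 314.9 kmol/h = 1ξ₁ + 1ξ₂.
Selectivity: 1ξ₁ / (1ξ₂) = 4.35 → ξ₁ = 4.35 ξ₂.
Substitute: (1·4.35 + 1) ξ₂ = 314.9 → ξ₂ = 58.85 kmol/h, ξ₁ = 256 kmol/h.
Outlet amounts (n = n₀ + Σ ν·ξ):
  A: 455 − 1(256) − 1(58.85) = 140.1
  E: 0 + 1(256) = 256
  C: 0 + 1(58.85) = 58.85
  F: 0 + 2(58.85) = 117.7

118 kmol/h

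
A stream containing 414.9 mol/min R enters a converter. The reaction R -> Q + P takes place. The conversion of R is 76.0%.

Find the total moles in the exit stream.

R reacted = 0.76 × 414.9 = 315.3 mol/min; ν_R = −1, so ξ = 315.3/1 = 315.3 mol/min.
Outlet amounts (n = n₀ + ν ξ):
  R: 414.9 − 1(315.3) = 99.58
  Q: 0 + 1(315.3) = 315.3
  P: 0 + 1(315.3) = 315.3
Total out = 99.58 + 315.3 + 315.3 = 730.2 mol/min.

730 mol/min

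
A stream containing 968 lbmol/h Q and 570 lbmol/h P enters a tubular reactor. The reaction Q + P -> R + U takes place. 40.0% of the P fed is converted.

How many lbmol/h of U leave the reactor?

228 lbmol/h

P reacted = 0.4 × 570 = 228 lbmol/h; ν_P = −1, so ξ = 228/1 = 228 lbmol/h.
Outlet amounts (n = n₀ + ν ξ):
  Q: 968 − 1(228) = 740
  P: 570 − 1(228) = 342
  R: 0 + 1(228) = 228
  U: 0 + 1(228) = 228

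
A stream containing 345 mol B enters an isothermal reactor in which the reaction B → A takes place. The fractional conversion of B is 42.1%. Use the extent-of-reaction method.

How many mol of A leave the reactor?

145 mol

B reacted = 0.421 × 345 = 145.2 mol; ν_B = −1, so ξ = 145.2/1 = 145.2 mol.
Outlet amounts (n = n₀ + ν ξ):
  B: 345 − 1(145.2) = 199.8
  A: 0 + 1(145.2) = 145.2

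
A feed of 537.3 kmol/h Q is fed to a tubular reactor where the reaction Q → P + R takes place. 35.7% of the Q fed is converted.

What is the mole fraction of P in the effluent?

0.263

Q reacted = 0.357 × 537.3 = 191.8 kmol/h; ν_Q = −1, so ξ = 191.8/1 = 191.8 kmol/h.
Outlet amounts (n = n₀ + ν ξ):
  Q: 537.3 − 1(191.8) = 345.5
  P: 0 + 1(191.8) = 191.8
  R: 0 + 1(191.8) = 191.8
Total out = 729.1 kmol/h; y_P = 191.8 / 729.1 = 0.2631.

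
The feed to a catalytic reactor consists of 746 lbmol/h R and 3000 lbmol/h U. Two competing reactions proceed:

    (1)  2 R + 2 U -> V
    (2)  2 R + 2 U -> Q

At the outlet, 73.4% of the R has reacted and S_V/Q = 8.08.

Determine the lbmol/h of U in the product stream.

Conversion of R: R consumed = 0.734 × 746 = 547.6 lbmol/h = 2ξ₁ + 2ξ₂.
Selectivity: 1ξ₁ / (1ξ₂) = 8.08 → ξ₁ = 8.08 ξ₂.
Substitute: (2·8.08 + 2) ξ₂ = 547.6 → ξ₂ = 30.15 lbmol/h, ξ₁ = 243.6 lbmol/h.
Outlet amounts (n = n₀ + Σ ν·ξ):
  R: 746 − 2(243.6) − 2(30.15) = 198.4
  U: 3000 − 2(243.6) − 2(30.15) = 2452
  V: 0 + 1(243.6) = 243.6
  Q: 0 + 1(30.15) = 30.15

2450 lbmol/h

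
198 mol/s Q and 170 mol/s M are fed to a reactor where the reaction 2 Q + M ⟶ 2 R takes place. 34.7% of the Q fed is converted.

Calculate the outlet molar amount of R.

Q reacted = 0.347 × 198 = 68.71 mol/s; ν_Q = −2, so ξ = 68.71/2 = 34.35 mol/s.
Outlet amounts (n = n₀ + ν ξ):
  Q: 198 − 2(34.35) = 129.3
  M: 170 − 1(34.35) = 135.6
  R: 0 + 2(34.35) = 68.71

68.7 mol/s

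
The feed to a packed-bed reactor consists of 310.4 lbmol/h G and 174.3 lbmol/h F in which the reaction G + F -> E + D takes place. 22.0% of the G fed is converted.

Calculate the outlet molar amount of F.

G reacted = 0.22 × 310.4 = 68.29 lbmol/h; ν_G = −1, so ξ = 68.29/1 = 68.29 lbmol/h.
Outlet amounts (n = n₀ + ν ξ):
  G: 310.4 − 1(68.29) = 242.1
  F: 174.3 − 1(68.29) = 106
  E: 0 + 1(68.29) = 68.29
  D: 0 + 1(68.29) = 68.29

106 lbmol/h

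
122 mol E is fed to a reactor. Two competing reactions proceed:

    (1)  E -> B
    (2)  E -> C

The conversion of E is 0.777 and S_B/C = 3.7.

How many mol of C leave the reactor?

20.2 mol

Conversion of E: E consumed = 0.777 × 122 = 94.79 mol = 1ξ₁ + 1ξ₂.
Selectivity: 1ξ₁ / (1ξ₂) = 3.7 → ξ₁ = 3.7 ξ₂.
Substitute: (1·3.7 + 1) ξ₂ = 94.79 → ξ₂ = 20.17 mol, ξ₁ = 74.63 mol.
Outlet amounts (n = n₀ + Σ ν·ξ):
  E: 122 − 1(74.63) − 1(20.17) = 27.21
  B: 0 + 1(74.63) = 74.63
  C: 0 + 1(20.17) = 20.17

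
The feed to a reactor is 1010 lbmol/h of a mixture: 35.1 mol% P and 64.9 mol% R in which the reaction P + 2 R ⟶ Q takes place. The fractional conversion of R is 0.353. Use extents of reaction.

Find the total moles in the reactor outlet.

R reacted = 0.353 × 655.5 = 231.4 lbmol/h; ν_R = −2, so ξ = 231.4/2 = 115.7 lbmol/h.
Outlet amounts (n = n₀ + ν ξ):
  P: 354.5 − 1(115.7) = 238.8
  R: 655.5 − 2(115.7) = 424.1
  Q: 0 + 1(115.7) = 115.7
Total out = 238.8 + 424.1 + 115.7 = 778.6 lbmol/h.

779 lbmol/h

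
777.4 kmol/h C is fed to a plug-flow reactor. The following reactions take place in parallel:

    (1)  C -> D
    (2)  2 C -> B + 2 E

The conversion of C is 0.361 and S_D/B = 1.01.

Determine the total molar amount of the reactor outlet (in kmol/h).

Conversion of C: C consumed = 0.361 × 777.4 = 280.6 kmol/h = 1ξ₁ + 2ξ₂.
Selectivity: 1ξ₁ / (1ξ₂) = 1.01 → ξ₁ = 1.01 ξ₂.
Substitute: (1·1.01 + 2) ξ₂ = 280.6 → ξ₂ = 93.24 kmol/h, ξ₁ = 94.17 kmol/h.
Outlet amounts (n = n₀ + Σ ν·ξ):
  C: 777.4 − 1(94.17) − 2(93.24) = 496.8
  D: 0 + 1(94.17) = 94.17
  B: 0 + 1(93.24) = 93.24
  E: 0 + 2(93.24) = 186.5
Total out = 496.8 + 94.17 + 93.24 + 186.5 = 870.6 kmol/h.

871 kmol/h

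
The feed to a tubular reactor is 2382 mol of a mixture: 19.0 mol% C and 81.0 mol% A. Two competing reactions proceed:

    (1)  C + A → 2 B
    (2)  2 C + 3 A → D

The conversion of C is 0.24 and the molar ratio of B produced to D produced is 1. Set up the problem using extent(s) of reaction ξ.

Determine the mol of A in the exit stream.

1780 mol

Conversion of C: C consumed = 0.24 × 452.6 = 108.6 mol = 1ξ₁ + 2ξ₂.
Selectivity: 2ξ₁ / (1ξ₂) = 1 → ξ₁ = 0.5 ξ₂.
Substitute: (1·0.5 + 2) ξ₂ = 108.6 → ξ₂ = 43.45 mol, ξ₁ = 21.72 mol.
Outlet amounts (n = n₀ + Σ ν·ξ):
  C: 452.6 − 1(21.72) − 2(43.45) = 344
  A: 1929 − 1(21.72) − 3(43.45) = 1777
  B: 0 + 2(21.72) = 43.45
  D: 0 + 1(43.45) = 43.45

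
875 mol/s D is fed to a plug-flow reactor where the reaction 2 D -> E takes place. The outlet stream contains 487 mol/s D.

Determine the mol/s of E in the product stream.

For D: n = n₀ − 2ξ → 487 = 875 − 2ξ, giving ξ = 194 mol/s.
Outlet amounts (n = n₀ + ν ξ):
  D: 875 − 2(194) = 487
  E: 0 + 1(194) = 194

194 mol/s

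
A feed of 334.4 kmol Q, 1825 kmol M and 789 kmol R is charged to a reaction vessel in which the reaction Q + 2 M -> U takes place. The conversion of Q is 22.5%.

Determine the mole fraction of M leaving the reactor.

Q reacted = 0.225 × 334.4 = 75.24 kmol; ν_Q = −1, so ξ = 75.24/1 = 75.24 kmol.
Outlet amounts (n = n₀ + ν ξ):
  Q: 334.4 − 1(75.24) = 259.2
  M: 1825 − 2(75.24) = 1675
  U: 0 + 1(75.24) = 75.24
  R: 789 (inert)
Total out = 2798 kmol; y_M = 1675 / 2798 = 0.5985.

0.598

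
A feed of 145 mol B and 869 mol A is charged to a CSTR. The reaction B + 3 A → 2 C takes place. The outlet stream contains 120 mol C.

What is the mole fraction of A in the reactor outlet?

For C: n = n₀ + 2ξ → 120 = 0 + 2ξ, giving ξ = 60 mol.
Outlet amounts (n = n₀ + ν ξ):
  B: 145 − 1(60) = 85
  A: 869 − 3(60) = 689
  C: 0 + 2(60) = 120
Total out = 894 mol; y_A = 689 / 894 = 0.7707.

0.771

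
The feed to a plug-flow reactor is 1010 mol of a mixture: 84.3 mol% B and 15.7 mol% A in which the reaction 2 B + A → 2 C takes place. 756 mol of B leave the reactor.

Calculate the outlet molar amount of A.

111 mol

For B: n = n₀ − 2ξ → 756 = 851.4 − 2ξ, giving ξ = 47.71 mol.
Outlet amounts (n = n₀ + ν ξ):
  B: 851.4 − 2(47.71) = 756
  A: 158.6 − 1(47.71) = 110.9
  C: 0 + 2(47.71) = 95.43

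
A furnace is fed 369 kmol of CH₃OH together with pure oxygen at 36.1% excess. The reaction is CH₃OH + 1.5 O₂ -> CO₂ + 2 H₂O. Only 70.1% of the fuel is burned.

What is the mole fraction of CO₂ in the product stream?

Stoichiometric O₂ = 1.5 × 369 = 553.5 kmol; O₂ fed = 553.5 × 1.361 = 753.3 kmol.
Fuel reacted = 0.701 × 369 → ξ = 258.7 kmol.
Outlet (n = n₀ + ν ξ):
  CH₃OH: 369 − 1(258.7) = 110.3
  O₂: 753.3 − 1.5(258.7) = 365.3
  CO₂: 0 + 1(258.7) = 258.7
  H₂O: 0 + 2(258.7) = 517.3
Total out = 1252 kmol; y_CO₂ = 258.7 / 1252 = 0.2067.

0.207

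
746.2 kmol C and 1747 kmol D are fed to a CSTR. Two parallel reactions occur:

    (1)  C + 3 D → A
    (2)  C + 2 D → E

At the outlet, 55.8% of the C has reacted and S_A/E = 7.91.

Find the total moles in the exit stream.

Conversion of C: C consumed = 0.558 × 746.2 = 416.4 kmol = 1ξ₁ + 1ξ₂.
Selectivity: 1ξ₁ / (1ξ₂) = 7.91 → ξ₁ = 7.91 ξ₂.
Substitute: (1·7.91 + 1) ξ₂ = 416.4 → ξ₂ = 46.73 kmol, ξ₁ = 369.6 kmol.
Outlet amounts (n = n₀ + Σ ν·ξ):
  C: 746.2 − 1(369.6) − 1(46.73) = 329.8
  D: 1747 − 3(369.6) − 2(46.73) = 544.6
  A: 0 + 1(369.6) = 369.6
  E: 0 + 1(46.73) = 46.73
Total out = 329.8 + 544.6 + 369.6 + 46.73 = 1291 kmol.

1290 kmol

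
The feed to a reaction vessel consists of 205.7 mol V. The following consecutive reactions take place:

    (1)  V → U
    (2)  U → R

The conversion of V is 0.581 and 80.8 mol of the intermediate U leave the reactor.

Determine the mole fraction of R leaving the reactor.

0.188

Conversion of V: V consumed = 1ξ₁ = 0.581 × 205.7 → ξ₁ = 119.5 mol.
U balance: n_U = 0 + 1ξ₁ − 1ξ₂ = 80.8 → ξ₂ = (1·119.5 − 80.8)/1 = 38.71 mol.
Outlet amounts (n = n₀ + Σ ν·ξ):
  V: 205.7 − 1(119.5) = 86.19
  U: 0 + 1(119.5) − 1(38.71) = 80.8
  R: 0 + 1(38.71) = 38.71
Total out = 205.7 mol; y_R = 38.71 / 205.7 = 0.1882.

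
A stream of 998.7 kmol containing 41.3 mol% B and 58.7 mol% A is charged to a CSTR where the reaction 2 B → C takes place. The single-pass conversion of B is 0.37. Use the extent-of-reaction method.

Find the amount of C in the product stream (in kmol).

B reacted = 0.37 × 412.5 = 152.6 kmol; ν_B = −2, so ξ = 152.6/2 = 76.31 kmol.
Outlet amounts (n = n₀ + ν ξ):
  B: 412.5 − 2(76.31) = 259.9
  C: 0 + 1(76.31) = 76.31
  A: 586.2 (inert)

76.3 kmol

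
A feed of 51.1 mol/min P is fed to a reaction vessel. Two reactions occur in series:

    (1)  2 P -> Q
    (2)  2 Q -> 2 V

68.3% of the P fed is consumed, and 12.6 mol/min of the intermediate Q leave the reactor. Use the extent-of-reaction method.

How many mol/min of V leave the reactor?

4.85 mol/min

Conversion of P: P consumed = 2ξ₁ = 0.683 × 51.1 → ξ₁ = 17.45 mol/min.
Q balance: n_Q = 0 + 1ξ₁ − 2ξ₂ = 12.6 → ξ₂ = (1·17.45 − 12.6)/2 = 2.425 mol/min.
Outlet amounts (n = n₀ + Σ ν·ξ):
  P: 51.1 − 2(17.45) = 16.2
  Q: 0 + 1(17.45) − 2(2.425) = 12.6
  V: 0 + 2(2.425) = 4.851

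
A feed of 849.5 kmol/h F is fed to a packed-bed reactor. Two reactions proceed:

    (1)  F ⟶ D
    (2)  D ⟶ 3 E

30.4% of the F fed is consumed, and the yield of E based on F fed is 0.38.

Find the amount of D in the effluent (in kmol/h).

151 kmol/h

Conversion of F: F consumed = 1ξ₁ = 0.304 × 849.5 → ξ₁ = 258.2 kmol/h.
Yield of E: 3ξ₂ / 849.5 = 0.38 → ξ₂ = 107.6 kmol/h.
Outlet amounts (n = n₀ + Σ ν·ξ):
  F: 849.5 − 1(258.2) = 591.3
  D: 0 + 1(258.2) − 1(107.6) = 150.6
  E: 0 + 3(107.6) = 322.8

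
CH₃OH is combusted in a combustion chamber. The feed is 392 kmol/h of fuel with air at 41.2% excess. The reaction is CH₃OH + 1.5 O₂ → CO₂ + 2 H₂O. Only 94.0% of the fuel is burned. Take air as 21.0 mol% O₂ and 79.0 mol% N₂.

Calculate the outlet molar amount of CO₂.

368 kmol/h

Stoichiometric O₂ = 1.5 × 392 = 588 kmol/h; O₂ fed = 588 × 1.412 = 830.3 kmol/h.
N₂ fed = 830.3 × 79/21 = 3123 kmol/h.
Fuel reacted = 0.94 × 392 → ξ = 368.5 kmol/h.
Outlet (n = n₀ + ν ξ):
  CH₃OH: 392 − 1(368.5) = 23.52
  O₂: 830.3 − 1.5(368.5) = 277.5
  N₂: 3123 (inert)
  CO₂: 0 + 1(368.5) = 368.5
  H₂O: 0 + 2(368.5) = 737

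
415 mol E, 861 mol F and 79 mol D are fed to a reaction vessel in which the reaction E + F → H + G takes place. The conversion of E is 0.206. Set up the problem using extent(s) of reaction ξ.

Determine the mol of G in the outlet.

85.5 mol

E reacted = 0.206 × 415 = 85.49 mol; ν_E = −1, so ξ = 85.49/1 = 85.49 mol.
Outlet amounts (n = n₀ + ν ξ):
  E: 415 − 1(85.49) = 329.5
  F: 861 − 1(85.49) = 775.5
  H: 0 + 1(85.49) = 85.49
  G: 0 + 1(85.49) = 85.49
  D: 79 (inert)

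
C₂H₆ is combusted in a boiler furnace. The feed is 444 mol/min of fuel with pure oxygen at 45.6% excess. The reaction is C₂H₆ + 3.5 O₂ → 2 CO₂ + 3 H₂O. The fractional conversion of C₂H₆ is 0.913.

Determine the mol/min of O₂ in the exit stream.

844 mol/min

Stoichiometric O₂ = 3.5 × 444 = 1554 mol/min; O₂ fed = 1554 × 1.456 = 2263 mol/min.
Fuel reacted = 0.913 × 444 → ξ = 405.4 mol/min.
Outlet (n = n₀ + ν ξ):
  C₂H₆: 444 − 1(405.4) = 38.63
  O₂: 2263 − 3.5(405.4) = 843.8
  CO₂: 0 + 2(405.4) = 810.7
  H₂O: 0 + 3(405.4) = 1216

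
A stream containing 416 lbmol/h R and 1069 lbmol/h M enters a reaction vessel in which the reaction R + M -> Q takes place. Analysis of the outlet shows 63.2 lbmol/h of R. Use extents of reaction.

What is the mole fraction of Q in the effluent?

0.312

For R: n = n₀ − 1ξ → 63.2 = 416 − 1ξ, giving ξ = 352.8 lbmol/h.
Outlet amounts (n = n₀ + ν ξ):
  R: 416 − 1(352.8) = 63.2
  M: 1069 − 1(352.8) = 716.2
  Q: 0 + 1(352.8) = 352.8
Total out = 1132 lbmol/h; y_Q = 352.8 / 1132 = 0.3116.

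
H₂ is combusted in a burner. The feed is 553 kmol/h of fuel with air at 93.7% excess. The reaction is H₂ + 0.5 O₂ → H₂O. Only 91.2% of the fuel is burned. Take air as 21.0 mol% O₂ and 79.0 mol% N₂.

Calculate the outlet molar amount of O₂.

Stoichiometric O₂ = 0.5 × 553 = 276.5 kmol/h; O₂ fed = 276.5 × 1.937 = 535.6 kmol/h.
N₂ fed = 535.6 × 79/21 = 2015 kmol/h.
Fuel reacted = 0.912 × 553 → ξ = 504.3 kmol/h.
Outlet (n = n₀ + ν ξ):
  H₂: 553 − 1(504.3) = 48.66
  O₂: 535.6 − 0.5(504.3) = 283.4
  N₂: 2015 (inert)
  H₂O: 0 + 1(504.3) = 504.3

283 kmol/h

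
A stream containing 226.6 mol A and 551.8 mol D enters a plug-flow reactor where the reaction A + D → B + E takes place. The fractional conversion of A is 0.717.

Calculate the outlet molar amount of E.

162 mol

A reacted = 0.717 × 226.6 = 162.5 mol; ν_A = −1, so ξ = 162.5/1 = 162.5 mol.
Outlet amounts (n = n₀ + ν ξ):
  A: 226.6 − 1(162.5) = 64.13
  D: 551.8 − 1(162.5) = 389.3
  B: 0 + 1(162.5) = 162.5
  E: 0 + 1(162.5) = 162.5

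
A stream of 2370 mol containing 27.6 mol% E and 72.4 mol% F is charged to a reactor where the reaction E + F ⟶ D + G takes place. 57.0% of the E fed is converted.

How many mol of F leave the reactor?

E reacted = 0.57 × 654.1 = 372.8 mol; ν_E = −1, so ξ = 372.8/1 = 372.8 mol.
Outlet amounts (n = n₀ + ν ξ):
  E: 654.1 − 1(372.8) = 281.3
  F: 1716 − 1(372.8) = 1343
  D: 0 + 1(372.8) = 372.8
  G: 0 + 1(372.8) = 372.8

1340 mol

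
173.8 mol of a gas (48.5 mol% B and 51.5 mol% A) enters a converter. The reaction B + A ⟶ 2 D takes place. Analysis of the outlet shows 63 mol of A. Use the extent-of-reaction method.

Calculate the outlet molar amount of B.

For A: n = n₀ − 1ξ → 63 = 89.51 − 1ξ, giving ξ = 26.51 mol.
Outlet amounts (n = n₀ + ν ξ):
  B: 84.29 − 1(26.51) = 57.79
  A: 89.51 − 1(26.51) = 63
  D: 0 + 2(26.51) = 53.01

57.8 mol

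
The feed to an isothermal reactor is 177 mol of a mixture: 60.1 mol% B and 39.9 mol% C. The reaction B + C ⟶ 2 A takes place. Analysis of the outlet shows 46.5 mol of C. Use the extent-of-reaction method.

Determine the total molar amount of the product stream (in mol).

177 mol

For C: n = n₀ − 1ξ → 46.5 = 70.62 − 1ξ, giving ξ = 24.12 mol.
Outlet amounts (n = n₀ + ν ξ):
  B: 106.4 − 1(24.12) = 82.25
  C: 70.62 − 1(24.12) = 46.5
  A: 0 + 2(24.12) = 48.25
Total out = 82.25 + 46.5 + 48.25 = 177 mol.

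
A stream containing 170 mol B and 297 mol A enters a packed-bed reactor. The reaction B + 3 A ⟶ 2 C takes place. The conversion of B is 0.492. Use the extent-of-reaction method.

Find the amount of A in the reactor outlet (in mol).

46.1 mol

B reacted = 0.492 × 170 = 83.64 mol; ν_B = −1, so ξ = 83.64/1 = 83.64 mol.
Outlet amounts (n = n₀ + ν ξ):
  B: 170 − 1(83.64) = 86.36
  A: 297 − 3(83.64) = 46.08
  C: 0 + 2(83.64) = 167.3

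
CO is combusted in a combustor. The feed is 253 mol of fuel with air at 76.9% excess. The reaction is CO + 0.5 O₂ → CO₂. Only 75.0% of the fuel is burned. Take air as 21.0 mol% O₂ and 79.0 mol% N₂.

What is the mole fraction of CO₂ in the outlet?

0.155

Stoichiometric O₂ = 0.5 × 253 = 126.5 mol; O₂ fed = 126.5 × 1.769 = 223.8 mol.
N₂ fed = 223.8 × 79/21 = 841.8 mol.
Fuel reacted = 0.75 × 253 → ξ = 189.8 mol.
Outlet (n = n₀ + ν ξ):
  CO: 253 − 1(189.8) = 63.25
  O₂: 223.8 − 0.5(189.8) = 128.9
  N₂: 841.8 (inert)
  CO₂: 0 + 1(189.8) = 189.8
Total out = 1224 mol; y_CO₂ = 189.8 / 1224 = 0.1551.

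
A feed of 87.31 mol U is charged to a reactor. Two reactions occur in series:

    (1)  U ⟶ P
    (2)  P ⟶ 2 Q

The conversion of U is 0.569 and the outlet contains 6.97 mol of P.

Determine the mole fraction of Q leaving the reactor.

Conversion of U: U consumed = 1ξ₁ = 0.569 × 87.31 → ξ₁ = 49.68 mol.
P balance: n_P = 0 + 1ξ₁ − 1ξ₂ = 6.97 → ξ₂ = (1·49.68 − 6.97)/1 = 42.71 mol.
Outlet amounts (n = n₀ + Σ ν·ξ):
  U: 87.31 − 1(49.68) = 37.63
  P: 0 + 1(49.68) − 1(42.71) = 6.97
  Q: 0 + 2(42.71) = 85.42
Total out = 130 mol; y_Q = 85.42 / 130 = 0.657.

0.657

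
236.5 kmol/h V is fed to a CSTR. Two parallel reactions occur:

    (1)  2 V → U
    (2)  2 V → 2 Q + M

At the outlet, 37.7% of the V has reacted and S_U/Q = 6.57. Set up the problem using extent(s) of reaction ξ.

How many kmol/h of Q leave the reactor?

Conversion of V: V consumed = 0.377 × 236.5 = 89.16 kmol/h = 2ξ₁ + 2ξ₂.
Selectivity: 1ξ₁ / (2ξ₂) = 6.57 → ξ₁ = 13.14 ξ₂.
Substitute: (2·13.14 + 2) ξ₂ = 89.16 → ξ₂ = 3.153 kmol/h, ξ₁ = 41.43 kmol/h.
Outlet amounts (n = n₀ + Σ ν·ξ):
  V: 236.5 − 2(41.43) − 2(3.153) = 147.3
  U: 0 + 1(41.43) = 41.43
  Q: 0 + 2(3.153) = 6.306
  M: 0 + 1(3.153) = 3.153

6.31 kmol/h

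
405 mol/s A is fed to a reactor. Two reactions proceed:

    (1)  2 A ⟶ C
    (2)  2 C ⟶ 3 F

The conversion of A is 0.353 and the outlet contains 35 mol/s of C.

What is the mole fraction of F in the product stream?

Conversion of A: A consumed = 2ξ₁ = 0.353 × 405 → ξ₁ = 71.48 mol/s.
C balance: n_C = 0 + 1ξ₁ − 2ξ₂ = 35 → ξ₂ = (1·71.48 − 35)/2 = 18.24 mol/s.
Outlet amounts (n = n₀ + Σ ν·ξ):
  A: 405 − 2(71.48) = 262
  C: 0 + 1(71.48) − 2(18.24) = 35
  F: 0 + 3(18.24) = 54.72
Total out = 351.8 mol/s; y_F = 54.72 / 351.8 = 0.1556.

0.156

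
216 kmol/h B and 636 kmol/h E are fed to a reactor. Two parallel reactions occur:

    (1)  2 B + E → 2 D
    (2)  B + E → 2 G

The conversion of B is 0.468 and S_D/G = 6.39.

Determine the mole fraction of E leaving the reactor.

0.723

Conversion of B: B consumed = 0.468 × 216 = 101.1 kmol/h = 2ξ₁ + 1ξ₂.
Selectivity: 2ξ₁ / (2ξ₂) = 6.39 → ξ₁ = 6.39 ξ₂.
Substitute: (2·6.39 + 1) ξ₂ = 101.1 → ξ₂ = 7.336 kmol/h, ξ₁ = 46.88 kmol/h.
Outlet amounts (n = n₀ + Σ ν·ξ):
  B: 216 − 2(46.88) − 1(7.336) = 114.9
  E: 636 − 1(46.88) − 1(7.336) = 581.8
  D: 0 + 2(46.88) = 93.75
  G: 0 + 2(7.336) = 14.67
Total out = 805.1 kmol/h; y_E = 581.8 / 805.1 = 0.7226.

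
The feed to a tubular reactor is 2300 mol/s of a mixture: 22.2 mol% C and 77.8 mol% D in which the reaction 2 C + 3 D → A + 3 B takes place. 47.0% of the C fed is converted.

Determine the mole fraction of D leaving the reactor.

C reacted = 0.47 × 510.6 = 240 mol/s; ν_C = −2, so ξ = 240/2 = 120 mol/s.
Outlet amounts (n = n₀ + ν ξ):
  C: 510.6 − 2(120) = 270.6
  D: 1789 − 3(120) = 1429
  A: 0 + 1(120) = 120
  B: 0 + 3(120) = 360
Total out = 2180 mol/s; y_D = 1429 / 2180 = 0.6557.

0.656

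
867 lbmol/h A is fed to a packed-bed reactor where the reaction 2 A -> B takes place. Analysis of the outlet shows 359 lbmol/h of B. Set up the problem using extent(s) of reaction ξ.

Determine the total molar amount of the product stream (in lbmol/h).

For B: n = n₀ + 1ξ → 359 = 0 + 1ξ, giving ξ = 359 lbmol/h.
Outlet amounts (n = n₀ + ν ξ):
  A: 867 − 2(359) = 149
  B: 0 + 1(359) = 359
Total out = 149 + 359 = 508 lbmol/h.

508 lbmol/h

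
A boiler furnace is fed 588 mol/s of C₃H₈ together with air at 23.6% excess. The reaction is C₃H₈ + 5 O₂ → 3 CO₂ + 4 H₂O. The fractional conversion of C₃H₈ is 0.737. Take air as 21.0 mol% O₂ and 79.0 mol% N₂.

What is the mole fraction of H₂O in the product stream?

0.0946

Stoichiometric O₂ = 5 × 588 = 2940 mol/s; O₂ fed = 2940 × 1.236 = 3634 mol/s.
N₂ fed = 3634 × 79/21 = 13670 mol/s.
Fuel reacted = 0.737 × 588 → ξ = 433.4 mol/s.
Outlet (n = n₀ + ν ξ):
  C₃H₈: 588 − 1(433.4) = 154.6
  O₂: 3634 − 5(433.4) = 1467
  N₂: 13670 (inert)
  CO₂: 0 + 3(433.4) = 1300
  H₂O: 0 + 4(433.4) = 1733
Total out = 18330 mol/s; y_H₂O = 1733 / 18330 = 0.09459.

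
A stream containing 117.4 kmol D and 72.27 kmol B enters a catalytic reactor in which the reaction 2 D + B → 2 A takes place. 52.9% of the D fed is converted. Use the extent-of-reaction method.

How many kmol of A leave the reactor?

62.1 kmol

D reacted = 0.529 × 117.4 = 62.1 kmol; ν_D = −2, so ξ = 62.1/2 = 31.05 kmol.
Outlet amounts (n = n₀ + ν ξ):
  D: 117.4 − 2(31.05) = 55.3
  B: 72.27 − 1(31.05) = 41.22
  A: 0 + 2(31.05) = 62.1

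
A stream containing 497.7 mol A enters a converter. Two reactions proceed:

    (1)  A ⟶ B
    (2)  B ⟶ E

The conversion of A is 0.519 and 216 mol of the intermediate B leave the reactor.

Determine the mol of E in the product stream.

Conversion of A: A consumed = 1ξ₁ = 0.519 × 497.7 → ξ₁ = 258.3 mol.
B balance: n_B = 0 + 1ξ₁ − 1ξ₂ = 216 → ξ₂ = (1·258.3 − 216)/1 = 42.31 mol.
Outlet amounts (n = n₀ + Σ ν·ξ):
  A: 497.7 − 1(258.3) = 239.4
  B: 0 + 1(258.3) − 1(42.31) = 216
  E: 0 + 1(42.31) = 42.31

42.3 mol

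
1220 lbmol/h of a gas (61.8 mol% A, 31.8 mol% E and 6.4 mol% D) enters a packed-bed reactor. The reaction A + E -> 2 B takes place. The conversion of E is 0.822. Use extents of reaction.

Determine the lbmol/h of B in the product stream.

638 lbmol/h

E reacted = 0.822 × 388 = 318.9 lbmol/h; ν_E = −1, so ξ = 318.9/1 = 318.9 lbmol/h.
Outlet amounts (n = n₀ + ν ξ):
  A: 754 − 1(318.9) = 435.1
  E: 388 − 1(318.9) = 69.06
  B: 0 + 2(318.9) = 637.8
  D: 78.08 (inert)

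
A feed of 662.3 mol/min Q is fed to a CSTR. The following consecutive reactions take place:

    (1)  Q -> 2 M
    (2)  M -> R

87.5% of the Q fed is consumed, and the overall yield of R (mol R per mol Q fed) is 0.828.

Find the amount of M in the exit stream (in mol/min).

611 mol/min

Conversion of Q: Q consumed = 1ξ₁ = 0.875 × 662.3 → ξ₁ = 579.5 mol/min.
Yield of R: 1ξ₂ / 662.3 = 0.828 → ξ₂ = 548.4 mol/min.
Outlet amounts (n = n₀ + Σ ν·ξ):
  Q: 662.3 − 1(579.5) = 82.79
  M: 0 + 2(579.5) − 1(548.4) = 610.6
  R: 0 + 1(548.4) = 548.4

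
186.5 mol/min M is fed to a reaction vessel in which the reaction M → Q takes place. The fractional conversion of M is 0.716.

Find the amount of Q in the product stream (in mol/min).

M reacted = 0.716 × 186.5 = 133.5 mol/min; ν_M = −1, so ξ = 133.5/1 = 133.5 mol/min.
Outlet amounts (n = n₀ + ν ξ):
  M: 186.5 − 1(133.5) = 52.97
  Q: 0 + 1(133.5) = 133.5

134 mol/min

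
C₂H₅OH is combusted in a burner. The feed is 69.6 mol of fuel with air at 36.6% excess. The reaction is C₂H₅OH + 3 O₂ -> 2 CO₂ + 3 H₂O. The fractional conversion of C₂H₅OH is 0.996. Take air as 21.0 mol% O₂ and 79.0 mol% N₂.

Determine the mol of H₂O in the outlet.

Stoichiometric O₂ = 3 × 69.6 = 208.8 mol; O₂ fed = 208.8 × 1.366 = 285.2 mol.
N₂ fed = 285.2 × 79/21 = 1073 mol.
Fuel reacted = 0.996 × 69.6 → ξ = 69.32 mol.
Outlet (n = n₀ + ν ξ):
  C₂H₅OH: 69.6 − 1(69.32) = 0.2784
  O₂: 285.2 − 3(69.32) = 77.26
  N₂: 1073 (inert)
  CO₂: 0 + 2(69.32) = 138.6
  H₂O: 0 + 3(69.32) = 208

208 mol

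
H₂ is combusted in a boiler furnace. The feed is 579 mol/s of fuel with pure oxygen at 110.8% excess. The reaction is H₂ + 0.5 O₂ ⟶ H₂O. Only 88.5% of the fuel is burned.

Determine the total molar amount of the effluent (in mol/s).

Stoichiometric O₂ = 0.5 × 579 = 289.5 mol/s; O₂ fed = 289.5 × 2.108 = 610.3 mol/s.
Fuel reacted = 0.885 × 579 → ξ = 512.4 mol/s.
Outlet (n = n₀ + ν ξ):
  H₂: 579 − 1(512.4) = 66.59
  O₂: 610.3 − 0.5(512.4) = 354.1
  H₂O: 0 + 1(512.4) = 512.4
Total out = 66.59 + 354.1 + 512.4 = 933.1 mol/s.

933 mol/s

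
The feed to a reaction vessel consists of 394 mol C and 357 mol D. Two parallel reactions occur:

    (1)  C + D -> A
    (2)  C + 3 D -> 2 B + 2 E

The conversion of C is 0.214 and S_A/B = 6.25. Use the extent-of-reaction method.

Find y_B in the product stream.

Conversion of C: C consumed = 0.214 × 394 = 84.32 mol = 1ξ₁ + 1ξ₂.
Selectivity: 1ξ₁ / (2ξ₂) = 6.25 → ξ₁ = 12.5 ξ₂.
Substitute: (1·12.5 + 1) ξ₂ = 84.32 → ξ₂ = 6.246 mol, ξ₁ = 78.07 mol.
Outlet amounts (n = n₀ + Σ ν·ξ):
  C: 394 − 1(78.07) − 1(6.246) = 309.7
  D: 357 − 1(78.07) − 3(6.246) = 260.2
  A: 0 + 1(78.07) = 78.07
  B: 0 + 2(6.246) = 12.49
  E: 0 + 2(6.246) = 12.49
Total out = 672.9 mol; y_B = 12.49 / 672.9 = 0.01856.

0.0186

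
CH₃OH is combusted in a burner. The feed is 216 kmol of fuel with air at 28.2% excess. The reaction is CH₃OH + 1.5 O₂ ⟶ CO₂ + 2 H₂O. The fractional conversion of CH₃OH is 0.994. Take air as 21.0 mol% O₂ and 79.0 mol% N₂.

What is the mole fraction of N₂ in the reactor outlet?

Stoichiometric O₂ = 1.5 × 216 = 324 kmol; O₂ fed = 324 × 1.282 = 415.4 kmol.
N₂ fed = 415.4 × 79/21 = 1563 kmol.
Fuel reacted = 0.994 × 216 → ξ = 214.7 kmol.
Outlet (n = n₀ + ν ξ):
  CH₃OH: 216 − 1(214.7) = 1.296
  O₂: 415.4 − 1.5(214.7) = 93.31
  N₂: 1563 (inert)
  CO₂: 0 + 1(214.7) = 214.7
  H₂O: 0 + 2(214.7) = 429.4
Total out = 2301 kmol; y_N₂ = 1563 / 2301 = 0.679.

0.679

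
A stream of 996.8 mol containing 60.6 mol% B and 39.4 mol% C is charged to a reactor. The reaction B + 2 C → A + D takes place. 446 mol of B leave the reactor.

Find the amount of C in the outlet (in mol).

76.6 mol

For B: n = n₀ − 1ξ → 446 = 604.1 − 1ξ, giving ξ = 158.1 mol.
Outlet amounts (n = n₀ + ν ξ):
  B: 604.1 − 1(158.1) = 446
  C: 392.7 − 2(158.1) = 76.62
  A: 0 + 1(158.1) = 158.1
  D: 0 + 1(158.1) = 158.1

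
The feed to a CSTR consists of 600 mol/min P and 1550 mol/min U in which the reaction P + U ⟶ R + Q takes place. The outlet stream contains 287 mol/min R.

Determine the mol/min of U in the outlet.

1260 mol/min

For R: n = n₀ + 1ξ → 287 = 0 + 1ξ, giving ξ = 287 mol/min.
Outlet amounts (n = n₀ + ν ξ):
  P: 600 − 1(287) = 313
  U: 1550 − 1(287) = 1263
  R: 0 + 1(287) = 287
  Q: 0 + 1(287) = 287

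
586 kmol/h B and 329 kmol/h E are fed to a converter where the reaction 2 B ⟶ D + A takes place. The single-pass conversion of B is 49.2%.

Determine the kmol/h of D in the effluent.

B reacted = 0.492 × 586 = 288.3 kmol/h; ν_B = −2, so ξ = 288.3/2 = 144.2 kmol/h.
Outlet amounts (n = n₀ + ν ξ):
  B: 586 − 2(144.2) = 297.7
  D: 0 + 1(144.2) = 144.2
  A: 0 + 1(144.2) = 144.2
  E: 329 (inert)

144 kmol/h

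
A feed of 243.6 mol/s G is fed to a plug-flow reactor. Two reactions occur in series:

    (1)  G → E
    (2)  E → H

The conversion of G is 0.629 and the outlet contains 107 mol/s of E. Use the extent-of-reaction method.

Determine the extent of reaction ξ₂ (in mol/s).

Conversion of G: G consumed = 1ξ₁ = 0.629 × 243.6 → ξ₁ = 153.2 mol/s.
E balance: n_E = 0 + 1ξ₁ − 1ξ₂ = 107 → ξ₂ = (1·153.2 − 107)/1 = 46.22 mol/s.
Outlet amounts (n = n₀ + Σ ν·ξ):
  G: 243.6 − 1(153.2) = 90.38
  E: 0 + 1(153.2) − 1(46.22) = 107
  H: 0 + 1(46.22) = 46.22

ξ₂ = 46.2 mol/s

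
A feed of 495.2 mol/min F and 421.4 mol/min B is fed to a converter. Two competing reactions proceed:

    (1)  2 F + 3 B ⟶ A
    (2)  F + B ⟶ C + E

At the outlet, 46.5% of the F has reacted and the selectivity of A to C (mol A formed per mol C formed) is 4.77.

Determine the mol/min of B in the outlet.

Conversion of F: F consumed = 0.465 × 495.2 = 230.3 mol/min = 2ξ₁ + 1ξ₂.
Selectivity: 1ξ₁ / (1ξ₂) = 4.77 → ξ₁ = 4.77 ξ₂.
Substitute: (2·4.77 + 1) ξ₂ = 230.3 → ξ₂ = 21.85 mol/min, ξ₁ = 104.2 mol/min.
Outlet amounts (n = n₀ + Σ ν·ξ):
  F: 495.2 − 2(104.2) − 1(21.85) = 264.9
  B: 421.4 − 3(104.2) − 1(21.85) = 86.92
  A: 0 + 1(104.2) = 104.2
  C: 0 + 1(21.85) = 21.85
  E: 0 + 1(21.85) = 21.85

86.9 mol/min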